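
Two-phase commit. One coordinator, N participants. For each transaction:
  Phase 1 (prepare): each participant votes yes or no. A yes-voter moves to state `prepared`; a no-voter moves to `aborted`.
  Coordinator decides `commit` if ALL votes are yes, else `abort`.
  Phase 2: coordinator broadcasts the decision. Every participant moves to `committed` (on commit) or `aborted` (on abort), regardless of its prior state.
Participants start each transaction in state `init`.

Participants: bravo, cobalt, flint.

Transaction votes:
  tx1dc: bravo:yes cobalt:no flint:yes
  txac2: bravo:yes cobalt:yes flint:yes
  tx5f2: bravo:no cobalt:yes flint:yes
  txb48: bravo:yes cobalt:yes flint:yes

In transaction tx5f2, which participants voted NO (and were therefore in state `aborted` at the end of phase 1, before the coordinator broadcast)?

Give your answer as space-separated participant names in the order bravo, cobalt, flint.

Answer: bravo

Derivation:
Txn tx5f2 phase 1: bravo no -> aborted; cobalt yes -> prepared; flint yes -> prepared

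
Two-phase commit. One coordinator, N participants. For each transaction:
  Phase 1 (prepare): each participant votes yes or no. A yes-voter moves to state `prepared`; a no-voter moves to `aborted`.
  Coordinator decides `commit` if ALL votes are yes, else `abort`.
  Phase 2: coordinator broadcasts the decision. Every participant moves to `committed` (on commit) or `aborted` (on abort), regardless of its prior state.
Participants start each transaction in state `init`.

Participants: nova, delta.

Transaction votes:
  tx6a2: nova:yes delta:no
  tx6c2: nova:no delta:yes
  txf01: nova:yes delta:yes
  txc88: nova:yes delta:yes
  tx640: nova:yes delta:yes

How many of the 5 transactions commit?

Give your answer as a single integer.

Answer: 3

Derivation:
tx6a2: no from delta -> abort (commits=0)
tx6c2: no from nova -> abort (commits=0)
txf01: all yes -> commit (commits=1)
txc88: all yes -> commit (commits=2)
tx640: all yes -> commit (commits=3)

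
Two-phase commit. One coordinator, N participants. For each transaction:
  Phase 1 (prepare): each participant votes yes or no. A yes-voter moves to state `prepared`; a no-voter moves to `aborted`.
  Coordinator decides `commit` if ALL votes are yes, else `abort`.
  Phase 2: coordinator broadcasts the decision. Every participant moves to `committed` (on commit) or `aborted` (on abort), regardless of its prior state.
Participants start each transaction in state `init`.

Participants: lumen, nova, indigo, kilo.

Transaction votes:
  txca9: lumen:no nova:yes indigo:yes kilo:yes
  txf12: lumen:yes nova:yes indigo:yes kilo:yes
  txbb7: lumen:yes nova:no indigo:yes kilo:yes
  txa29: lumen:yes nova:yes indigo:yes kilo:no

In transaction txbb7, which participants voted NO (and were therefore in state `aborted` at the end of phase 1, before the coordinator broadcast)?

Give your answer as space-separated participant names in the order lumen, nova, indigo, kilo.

Txn txbb7 phase 1: lumen yes -> prepared; nova no -> aborted; indigo yes -> prepared; kilo yes -> prepared

Answer: nova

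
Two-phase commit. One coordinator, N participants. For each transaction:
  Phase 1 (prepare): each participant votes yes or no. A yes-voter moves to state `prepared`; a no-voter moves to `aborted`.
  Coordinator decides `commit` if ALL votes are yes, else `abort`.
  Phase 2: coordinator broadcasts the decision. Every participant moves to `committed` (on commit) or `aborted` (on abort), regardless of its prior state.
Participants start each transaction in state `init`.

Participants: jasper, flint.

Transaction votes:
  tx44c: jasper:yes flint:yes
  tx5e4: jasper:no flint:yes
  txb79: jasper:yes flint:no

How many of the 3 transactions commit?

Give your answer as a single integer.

Answer: 1

Derivation:
tx44c: all yes -> commit (commits=1)
tx5e4: no from jasper -> abort (commits=1)
txb79: no from flint -> abort (commits=1)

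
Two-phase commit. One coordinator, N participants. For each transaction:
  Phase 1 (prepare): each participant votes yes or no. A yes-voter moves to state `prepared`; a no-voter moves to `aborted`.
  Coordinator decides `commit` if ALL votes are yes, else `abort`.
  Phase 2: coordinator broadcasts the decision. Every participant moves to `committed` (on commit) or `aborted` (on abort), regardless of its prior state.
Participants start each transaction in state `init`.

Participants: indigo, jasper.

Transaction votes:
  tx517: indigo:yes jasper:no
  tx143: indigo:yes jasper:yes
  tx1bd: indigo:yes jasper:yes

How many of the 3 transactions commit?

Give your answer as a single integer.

Answer: 2

Derivation:
tx517: no from jasper -> abort (commits=0)
tx143: all yes -> commit (commits=1)
tx1bd: all yes -> commit (commits=2)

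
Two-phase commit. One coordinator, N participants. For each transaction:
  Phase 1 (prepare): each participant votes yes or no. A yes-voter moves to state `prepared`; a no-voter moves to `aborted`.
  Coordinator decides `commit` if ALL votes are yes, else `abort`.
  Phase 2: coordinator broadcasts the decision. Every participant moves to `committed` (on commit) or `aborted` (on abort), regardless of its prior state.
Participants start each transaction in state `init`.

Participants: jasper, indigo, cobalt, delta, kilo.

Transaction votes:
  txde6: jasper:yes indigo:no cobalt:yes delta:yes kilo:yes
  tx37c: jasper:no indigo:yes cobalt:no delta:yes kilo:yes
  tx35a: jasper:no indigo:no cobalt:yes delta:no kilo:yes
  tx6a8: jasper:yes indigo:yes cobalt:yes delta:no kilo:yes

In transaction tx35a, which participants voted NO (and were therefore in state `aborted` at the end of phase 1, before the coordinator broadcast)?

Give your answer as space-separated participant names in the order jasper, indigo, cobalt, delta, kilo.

Answer: jasper indigo delta

Derivation:
Txn tx35a phase 1: jasper no -> aborted; indigo no -> aborted; cobalt yes -> prepared; delta no -> aborted; kilo yes -> prepared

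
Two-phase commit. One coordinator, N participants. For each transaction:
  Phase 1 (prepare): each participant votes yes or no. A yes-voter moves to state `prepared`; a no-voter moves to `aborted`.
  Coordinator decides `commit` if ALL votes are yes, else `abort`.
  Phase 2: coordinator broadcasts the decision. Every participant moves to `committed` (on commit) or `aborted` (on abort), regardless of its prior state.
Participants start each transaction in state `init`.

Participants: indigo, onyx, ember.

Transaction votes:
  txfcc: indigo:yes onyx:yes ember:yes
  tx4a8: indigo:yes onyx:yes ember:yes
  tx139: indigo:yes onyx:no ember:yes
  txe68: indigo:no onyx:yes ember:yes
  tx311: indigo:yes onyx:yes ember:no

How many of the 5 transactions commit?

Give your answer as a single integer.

Answer: 2

Derivation:
txfcc: all yes -> commit (commits=1)
tx4a8: all yes -> commit (commits=2)
tx139: no from onyx -> abort (commits=2)
txe68: no from indigo -> abort (commits=2)
tx311: no from ember -> abort (commits=2)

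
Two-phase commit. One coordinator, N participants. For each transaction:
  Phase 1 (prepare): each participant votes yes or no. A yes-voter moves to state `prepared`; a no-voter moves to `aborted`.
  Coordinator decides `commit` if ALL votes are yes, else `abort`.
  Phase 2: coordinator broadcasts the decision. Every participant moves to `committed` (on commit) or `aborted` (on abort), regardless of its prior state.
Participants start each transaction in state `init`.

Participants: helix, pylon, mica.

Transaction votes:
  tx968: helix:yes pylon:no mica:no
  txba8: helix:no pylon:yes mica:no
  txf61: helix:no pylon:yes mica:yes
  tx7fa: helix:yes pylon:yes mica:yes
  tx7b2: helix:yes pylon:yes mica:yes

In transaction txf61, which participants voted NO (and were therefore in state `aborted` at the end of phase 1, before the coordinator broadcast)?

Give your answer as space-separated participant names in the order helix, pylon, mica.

Answer: helix

Derivation:
Txn txf61 phase 1: helix no -> aborted; pylon yes -> prepared; mica yes -> prepared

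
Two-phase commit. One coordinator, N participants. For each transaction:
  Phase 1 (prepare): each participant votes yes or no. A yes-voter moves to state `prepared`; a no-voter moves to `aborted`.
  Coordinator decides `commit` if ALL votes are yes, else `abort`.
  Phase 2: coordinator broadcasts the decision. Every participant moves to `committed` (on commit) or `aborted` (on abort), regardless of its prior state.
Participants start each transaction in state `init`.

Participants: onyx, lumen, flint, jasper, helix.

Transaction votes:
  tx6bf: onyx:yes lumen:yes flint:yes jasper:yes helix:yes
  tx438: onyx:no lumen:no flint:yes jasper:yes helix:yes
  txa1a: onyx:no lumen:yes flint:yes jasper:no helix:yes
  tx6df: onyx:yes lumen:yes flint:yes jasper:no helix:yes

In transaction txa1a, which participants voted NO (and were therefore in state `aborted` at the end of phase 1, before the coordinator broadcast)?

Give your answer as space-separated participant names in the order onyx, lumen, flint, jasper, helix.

Answer: onyx jasper

Derivation:
Txn txa1a phase 1: onyx no -> aborted; lumen yes -> prepared; flint yes -> prepared; jasper no -> aborted; helix yes -> prepared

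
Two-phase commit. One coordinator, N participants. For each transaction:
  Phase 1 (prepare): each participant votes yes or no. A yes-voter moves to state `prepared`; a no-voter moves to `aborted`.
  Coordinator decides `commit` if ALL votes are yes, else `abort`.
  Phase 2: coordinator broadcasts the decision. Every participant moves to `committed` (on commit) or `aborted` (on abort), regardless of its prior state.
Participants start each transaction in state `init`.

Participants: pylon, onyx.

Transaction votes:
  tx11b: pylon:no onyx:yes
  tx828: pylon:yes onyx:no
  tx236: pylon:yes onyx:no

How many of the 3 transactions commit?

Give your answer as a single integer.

tx11b: no from pylon -> abort (commits=0)
tx828: no from onyx -> abort (commits=0)
tx236: no from onyx -> abort (commits=0)

Answer: 0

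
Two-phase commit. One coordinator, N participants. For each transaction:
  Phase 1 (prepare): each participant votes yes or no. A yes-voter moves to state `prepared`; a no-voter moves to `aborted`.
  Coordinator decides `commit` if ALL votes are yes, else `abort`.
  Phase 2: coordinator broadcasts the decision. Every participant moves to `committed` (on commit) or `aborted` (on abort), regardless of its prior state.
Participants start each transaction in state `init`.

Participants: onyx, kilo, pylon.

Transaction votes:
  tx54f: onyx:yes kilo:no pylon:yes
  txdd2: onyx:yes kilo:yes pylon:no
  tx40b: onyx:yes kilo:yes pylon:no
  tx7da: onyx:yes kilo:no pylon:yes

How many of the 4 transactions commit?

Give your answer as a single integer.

Answer: 0

Derivation:
tx54f: no from kilo -> abort (commits=0)
txdd2: no from pylon -> abort (commits=0)
tx40b: no from pylon -> abort (commits=0)
tx7da: no from kilo -> abort (commits=0)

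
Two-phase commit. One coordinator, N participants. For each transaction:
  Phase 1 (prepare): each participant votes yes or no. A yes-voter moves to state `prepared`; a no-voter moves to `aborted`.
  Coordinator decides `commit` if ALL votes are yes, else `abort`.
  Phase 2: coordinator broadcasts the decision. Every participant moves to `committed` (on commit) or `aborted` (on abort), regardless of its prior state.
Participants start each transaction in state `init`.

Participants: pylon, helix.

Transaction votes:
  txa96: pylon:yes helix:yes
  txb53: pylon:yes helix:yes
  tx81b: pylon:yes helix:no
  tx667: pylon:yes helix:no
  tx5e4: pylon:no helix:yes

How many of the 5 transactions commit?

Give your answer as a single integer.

Answer: 2

Derivation:
txa96: all yes -> commit (commits=1)
txb53: all yes -> commit (commits=2)
tx81b: no from helix -> abort (commits=2)
tx667: no from helix -> abort (commits=2)
tx5e4: no from pylon -> abort (commits=2)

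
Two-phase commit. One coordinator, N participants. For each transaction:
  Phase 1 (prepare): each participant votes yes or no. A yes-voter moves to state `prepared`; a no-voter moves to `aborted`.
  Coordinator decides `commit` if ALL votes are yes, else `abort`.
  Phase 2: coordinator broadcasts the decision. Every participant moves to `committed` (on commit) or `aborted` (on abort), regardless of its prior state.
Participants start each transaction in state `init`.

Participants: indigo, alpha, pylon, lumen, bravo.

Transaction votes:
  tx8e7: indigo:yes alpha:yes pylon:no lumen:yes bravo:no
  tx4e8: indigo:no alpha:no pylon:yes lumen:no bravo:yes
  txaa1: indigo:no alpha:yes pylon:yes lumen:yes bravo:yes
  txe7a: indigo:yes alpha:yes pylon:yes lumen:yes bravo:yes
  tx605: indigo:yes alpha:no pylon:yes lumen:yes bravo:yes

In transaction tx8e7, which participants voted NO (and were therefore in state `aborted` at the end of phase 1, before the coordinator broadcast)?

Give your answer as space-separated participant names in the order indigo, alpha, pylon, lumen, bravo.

Answer: pylon bravo

Derivation:
Txn tx8e7 phase 1: indigo yes -> prepared; alpha yes -> prepared; pylon no -> aborted; lumen yes -> prepared; bravo no -> aborted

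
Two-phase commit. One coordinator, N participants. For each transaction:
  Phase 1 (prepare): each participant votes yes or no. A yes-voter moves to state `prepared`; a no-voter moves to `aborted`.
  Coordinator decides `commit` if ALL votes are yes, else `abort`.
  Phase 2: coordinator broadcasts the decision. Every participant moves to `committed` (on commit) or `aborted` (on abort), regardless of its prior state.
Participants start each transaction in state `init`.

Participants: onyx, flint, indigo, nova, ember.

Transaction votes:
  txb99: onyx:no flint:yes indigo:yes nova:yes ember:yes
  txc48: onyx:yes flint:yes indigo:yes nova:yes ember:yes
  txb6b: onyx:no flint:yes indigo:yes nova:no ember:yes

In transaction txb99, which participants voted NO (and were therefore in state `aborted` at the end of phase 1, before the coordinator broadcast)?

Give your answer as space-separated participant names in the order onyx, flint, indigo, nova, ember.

Answer: onyx

Derivation:
Txn txb99 phase 1: onyx no -> aborted; flint yes -> prepared; indigo yes -> prepared; nova yes -> prepared; ember yes -> prepared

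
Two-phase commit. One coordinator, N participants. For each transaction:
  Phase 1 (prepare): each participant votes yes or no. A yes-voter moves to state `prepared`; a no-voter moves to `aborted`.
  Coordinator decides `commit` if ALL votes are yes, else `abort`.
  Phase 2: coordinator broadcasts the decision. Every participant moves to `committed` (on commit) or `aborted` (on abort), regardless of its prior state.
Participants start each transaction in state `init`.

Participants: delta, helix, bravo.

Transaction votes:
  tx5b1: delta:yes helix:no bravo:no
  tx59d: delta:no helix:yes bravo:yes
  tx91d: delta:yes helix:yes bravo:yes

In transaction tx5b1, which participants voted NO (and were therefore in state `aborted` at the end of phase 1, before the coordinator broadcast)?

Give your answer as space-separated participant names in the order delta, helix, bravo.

Answer: helix bravo

Derivation:
Txn tx5b1 phase 1: delta yes -> prepared; helix no -> aborted; bravo no -> aborted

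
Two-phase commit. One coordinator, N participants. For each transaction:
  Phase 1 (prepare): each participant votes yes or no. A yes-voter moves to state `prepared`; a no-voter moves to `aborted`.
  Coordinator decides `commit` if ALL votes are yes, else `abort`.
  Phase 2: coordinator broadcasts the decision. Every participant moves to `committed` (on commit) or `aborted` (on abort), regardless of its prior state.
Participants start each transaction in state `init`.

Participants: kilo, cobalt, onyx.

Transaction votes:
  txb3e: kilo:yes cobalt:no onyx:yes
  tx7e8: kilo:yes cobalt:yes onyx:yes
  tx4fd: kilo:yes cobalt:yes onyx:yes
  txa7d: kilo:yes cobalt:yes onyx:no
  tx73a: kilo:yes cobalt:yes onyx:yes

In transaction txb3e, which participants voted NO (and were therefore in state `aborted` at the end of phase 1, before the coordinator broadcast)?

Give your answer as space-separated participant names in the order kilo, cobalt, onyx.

Answer: cobalt

Derivation:
Txn txb3e phase 1: kilo yes -> prepared; cobalt no -> aborted; onyx yes -> prepared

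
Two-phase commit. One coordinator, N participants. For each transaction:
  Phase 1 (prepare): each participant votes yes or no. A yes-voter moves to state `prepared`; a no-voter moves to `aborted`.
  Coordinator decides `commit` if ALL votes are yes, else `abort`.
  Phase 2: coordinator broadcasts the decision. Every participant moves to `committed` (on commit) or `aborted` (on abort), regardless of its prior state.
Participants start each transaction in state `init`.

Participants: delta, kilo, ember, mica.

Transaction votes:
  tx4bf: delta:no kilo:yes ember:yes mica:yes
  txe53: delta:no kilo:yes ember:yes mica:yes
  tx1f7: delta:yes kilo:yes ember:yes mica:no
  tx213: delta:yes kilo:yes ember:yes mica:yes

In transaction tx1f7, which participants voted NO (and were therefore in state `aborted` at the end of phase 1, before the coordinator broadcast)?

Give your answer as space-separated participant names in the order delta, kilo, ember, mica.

Txn tx1f7 phase 1: delta yes -> prepared; kilo yes -> prepared; ember yes -> prepared; mica no -> aborted

Answer: mica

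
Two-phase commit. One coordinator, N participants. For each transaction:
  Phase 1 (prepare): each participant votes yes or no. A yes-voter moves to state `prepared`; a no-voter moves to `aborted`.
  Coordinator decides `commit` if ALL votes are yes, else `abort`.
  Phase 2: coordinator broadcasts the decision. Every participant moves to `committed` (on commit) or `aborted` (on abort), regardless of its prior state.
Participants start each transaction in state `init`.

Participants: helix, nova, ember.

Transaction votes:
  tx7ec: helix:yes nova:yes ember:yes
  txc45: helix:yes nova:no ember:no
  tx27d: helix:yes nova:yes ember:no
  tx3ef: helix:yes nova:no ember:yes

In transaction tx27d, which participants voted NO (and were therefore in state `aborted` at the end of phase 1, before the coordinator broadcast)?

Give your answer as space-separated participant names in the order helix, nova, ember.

Answer: ember

Derivation:
Txn tx27d phase 1: helix yes -> prepared; nova yes -> prepared; ember no -> aborted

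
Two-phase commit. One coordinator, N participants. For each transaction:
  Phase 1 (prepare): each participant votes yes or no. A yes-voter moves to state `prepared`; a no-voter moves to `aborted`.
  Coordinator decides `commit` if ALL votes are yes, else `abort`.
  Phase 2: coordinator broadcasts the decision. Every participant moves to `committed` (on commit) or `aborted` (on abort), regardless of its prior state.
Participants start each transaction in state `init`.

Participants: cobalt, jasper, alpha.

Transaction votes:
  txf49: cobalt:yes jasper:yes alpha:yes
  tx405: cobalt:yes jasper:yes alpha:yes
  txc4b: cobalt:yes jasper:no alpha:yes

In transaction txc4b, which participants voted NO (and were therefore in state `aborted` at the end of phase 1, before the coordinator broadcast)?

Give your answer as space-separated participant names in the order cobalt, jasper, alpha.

Txn txc4b phase 1: cobalt yes -> prepared; jasper no -> aborted; alpha yes -> prepared

Answer: jasper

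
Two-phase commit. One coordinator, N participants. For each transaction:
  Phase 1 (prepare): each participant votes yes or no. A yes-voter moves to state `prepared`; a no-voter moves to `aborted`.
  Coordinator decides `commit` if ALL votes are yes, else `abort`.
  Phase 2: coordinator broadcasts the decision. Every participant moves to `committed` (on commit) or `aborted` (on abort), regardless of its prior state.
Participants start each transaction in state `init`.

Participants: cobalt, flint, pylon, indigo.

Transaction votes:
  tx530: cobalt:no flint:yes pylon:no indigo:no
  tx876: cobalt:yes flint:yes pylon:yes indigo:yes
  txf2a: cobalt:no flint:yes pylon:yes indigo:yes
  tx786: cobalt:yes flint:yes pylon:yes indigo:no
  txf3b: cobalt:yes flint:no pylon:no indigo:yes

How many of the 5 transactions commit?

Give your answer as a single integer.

tx530: no from cobalt, pylon, indigo -> abort (commits=0)
tx876: all yes -> commit (commits=1)
txf2a: no from cobalt -> abort (commits=1)
tx786: no from indigo -> abort (commits=1)
txf3b: no from flint, pylon -> abort (commits=1)

Answer: 1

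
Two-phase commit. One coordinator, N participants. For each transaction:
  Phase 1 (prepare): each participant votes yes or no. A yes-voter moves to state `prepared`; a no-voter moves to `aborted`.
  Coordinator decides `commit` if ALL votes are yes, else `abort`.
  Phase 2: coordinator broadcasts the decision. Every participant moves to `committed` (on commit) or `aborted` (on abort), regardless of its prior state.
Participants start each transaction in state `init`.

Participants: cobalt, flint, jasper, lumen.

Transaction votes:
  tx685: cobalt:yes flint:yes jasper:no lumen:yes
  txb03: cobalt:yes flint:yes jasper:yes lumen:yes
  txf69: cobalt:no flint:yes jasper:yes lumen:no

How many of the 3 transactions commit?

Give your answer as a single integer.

Answer: 1

Derivation:
tx685: no from jasper -> abort (commits=0)
txb03: all yes -> commit (commits=1)
txf69: no from cobalt, lumen -> abort (commits=1)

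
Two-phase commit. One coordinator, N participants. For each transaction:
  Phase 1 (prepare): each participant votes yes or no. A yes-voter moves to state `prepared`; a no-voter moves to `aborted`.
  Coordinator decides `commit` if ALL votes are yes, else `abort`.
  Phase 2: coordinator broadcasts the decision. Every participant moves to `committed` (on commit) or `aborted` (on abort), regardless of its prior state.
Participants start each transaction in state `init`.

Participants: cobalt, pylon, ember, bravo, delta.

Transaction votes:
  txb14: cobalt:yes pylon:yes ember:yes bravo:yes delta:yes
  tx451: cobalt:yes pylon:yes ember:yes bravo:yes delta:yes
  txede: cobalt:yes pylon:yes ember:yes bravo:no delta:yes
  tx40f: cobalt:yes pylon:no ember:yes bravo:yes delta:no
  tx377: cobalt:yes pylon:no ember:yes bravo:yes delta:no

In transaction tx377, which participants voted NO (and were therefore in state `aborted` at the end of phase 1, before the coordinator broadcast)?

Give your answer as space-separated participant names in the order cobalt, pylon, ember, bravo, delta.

Txn tx377 phase 1: cobalt yes -> prepared; pylon no -> aborted; ember yes -> prepared; bravo yes -> prepared; delta no -> aborted

Answer: pylon delta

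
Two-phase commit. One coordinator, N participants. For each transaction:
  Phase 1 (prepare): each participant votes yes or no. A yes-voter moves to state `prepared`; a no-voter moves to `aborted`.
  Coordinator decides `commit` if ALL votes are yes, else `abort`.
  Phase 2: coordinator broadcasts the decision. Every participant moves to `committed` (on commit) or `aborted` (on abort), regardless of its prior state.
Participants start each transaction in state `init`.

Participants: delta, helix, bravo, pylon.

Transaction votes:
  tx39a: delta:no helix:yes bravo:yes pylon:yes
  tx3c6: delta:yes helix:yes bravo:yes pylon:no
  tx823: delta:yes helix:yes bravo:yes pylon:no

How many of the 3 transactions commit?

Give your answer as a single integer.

tx39a: no from delta -> abort (commits=0)
tx3c6: no from pylon -> abort (commits=0)
tx823: no from pylon -> abort (commits=0)

Answer: 0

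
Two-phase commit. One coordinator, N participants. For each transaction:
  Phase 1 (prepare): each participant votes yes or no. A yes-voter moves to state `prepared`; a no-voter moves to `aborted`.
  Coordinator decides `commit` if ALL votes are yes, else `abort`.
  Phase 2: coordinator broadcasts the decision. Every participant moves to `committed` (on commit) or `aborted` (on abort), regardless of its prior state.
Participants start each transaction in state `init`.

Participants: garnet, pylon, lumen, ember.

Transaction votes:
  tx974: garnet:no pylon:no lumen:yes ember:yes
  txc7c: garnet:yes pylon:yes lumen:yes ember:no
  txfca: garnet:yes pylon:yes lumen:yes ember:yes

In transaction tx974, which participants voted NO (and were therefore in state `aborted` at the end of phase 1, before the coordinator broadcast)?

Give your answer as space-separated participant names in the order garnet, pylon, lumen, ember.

Answer: garnet pylon

Derivation:
Txn tx974 phase 1: garnet no -> aborted; pylon no -> aborted; lumen yes -> prepared; ember yes -> prepared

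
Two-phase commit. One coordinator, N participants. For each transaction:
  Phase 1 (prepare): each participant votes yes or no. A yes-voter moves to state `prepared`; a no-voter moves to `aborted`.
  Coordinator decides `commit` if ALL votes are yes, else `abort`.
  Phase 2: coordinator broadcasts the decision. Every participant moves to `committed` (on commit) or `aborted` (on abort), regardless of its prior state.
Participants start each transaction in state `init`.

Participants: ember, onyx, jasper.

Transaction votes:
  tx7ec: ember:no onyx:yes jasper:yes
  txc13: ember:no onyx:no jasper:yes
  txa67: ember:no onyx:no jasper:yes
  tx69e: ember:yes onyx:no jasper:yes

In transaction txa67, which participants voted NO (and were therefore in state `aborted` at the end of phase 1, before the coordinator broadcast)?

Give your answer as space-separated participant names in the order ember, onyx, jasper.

Answer: ember onyx

Derivation:
Txn txa67 phase 1: ember no -> aborted; onyx no -> aborted; jasper yes -> prepared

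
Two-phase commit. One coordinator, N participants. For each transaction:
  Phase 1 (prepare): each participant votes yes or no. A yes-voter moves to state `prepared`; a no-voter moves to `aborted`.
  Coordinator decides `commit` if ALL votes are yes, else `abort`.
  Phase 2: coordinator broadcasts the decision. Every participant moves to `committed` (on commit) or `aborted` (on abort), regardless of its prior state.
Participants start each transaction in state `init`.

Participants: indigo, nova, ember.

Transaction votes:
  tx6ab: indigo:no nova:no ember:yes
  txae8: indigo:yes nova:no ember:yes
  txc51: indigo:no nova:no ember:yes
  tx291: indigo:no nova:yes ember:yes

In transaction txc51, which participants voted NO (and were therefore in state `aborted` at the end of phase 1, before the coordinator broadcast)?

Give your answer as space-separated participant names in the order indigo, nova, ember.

Txn txc51 phase 1: indigo no -> aborted; nova no -> aborted; ember yes -> prepared

Answer: indigo nova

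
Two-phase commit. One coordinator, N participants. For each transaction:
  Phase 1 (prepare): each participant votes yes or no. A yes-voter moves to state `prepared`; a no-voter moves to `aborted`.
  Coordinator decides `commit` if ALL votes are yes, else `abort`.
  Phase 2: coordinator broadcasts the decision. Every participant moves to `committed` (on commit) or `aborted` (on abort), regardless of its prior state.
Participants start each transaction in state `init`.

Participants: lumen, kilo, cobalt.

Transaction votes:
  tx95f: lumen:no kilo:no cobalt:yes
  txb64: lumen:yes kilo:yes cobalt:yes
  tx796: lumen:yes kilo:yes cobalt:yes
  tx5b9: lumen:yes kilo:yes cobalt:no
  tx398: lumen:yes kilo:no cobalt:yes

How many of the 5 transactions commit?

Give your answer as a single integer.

tx95f: no from lumen, kilo -> abort (commits=0)
txb64: all yes -> commit (commits=1)
tx796: all yes -> commit (commits=2)
tx5b9: no from cobalt -> abort (commits=2)
tx398: no from kilo -> abort (commits=2)

Answer: 2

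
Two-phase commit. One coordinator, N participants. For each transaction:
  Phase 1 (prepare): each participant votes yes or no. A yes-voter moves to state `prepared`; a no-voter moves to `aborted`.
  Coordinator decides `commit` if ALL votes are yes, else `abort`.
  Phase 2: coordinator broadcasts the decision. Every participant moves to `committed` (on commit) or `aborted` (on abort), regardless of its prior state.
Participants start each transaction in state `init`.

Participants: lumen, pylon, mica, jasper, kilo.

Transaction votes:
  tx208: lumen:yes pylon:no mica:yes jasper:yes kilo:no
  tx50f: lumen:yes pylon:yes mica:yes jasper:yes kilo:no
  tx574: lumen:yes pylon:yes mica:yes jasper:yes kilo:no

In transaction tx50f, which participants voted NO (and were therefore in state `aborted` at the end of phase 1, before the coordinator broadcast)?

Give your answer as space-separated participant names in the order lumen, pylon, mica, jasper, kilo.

Answer: kilo

Derivation:
Txn tx50f phase 1: lumen yes -> prepared; pylon yes -> prepared; mica yes -> prepared; jasper yes -> prepared; kilo no -> aborted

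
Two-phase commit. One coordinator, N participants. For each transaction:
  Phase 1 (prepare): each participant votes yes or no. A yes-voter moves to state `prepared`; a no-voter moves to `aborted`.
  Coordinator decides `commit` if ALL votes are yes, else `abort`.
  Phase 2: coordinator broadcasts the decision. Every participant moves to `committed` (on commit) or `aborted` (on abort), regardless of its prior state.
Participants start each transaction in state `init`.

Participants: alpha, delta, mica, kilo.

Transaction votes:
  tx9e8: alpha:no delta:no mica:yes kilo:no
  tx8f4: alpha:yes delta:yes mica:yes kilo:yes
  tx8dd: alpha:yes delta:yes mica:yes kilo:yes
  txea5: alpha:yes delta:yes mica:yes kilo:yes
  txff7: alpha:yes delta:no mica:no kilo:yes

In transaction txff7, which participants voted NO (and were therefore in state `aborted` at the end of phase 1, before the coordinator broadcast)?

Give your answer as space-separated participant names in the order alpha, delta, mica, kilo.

Answer: delta mica

Derivation:
Txn txff7 phase 1: alpha yes -> prepared; delta no -> aborted; mica no -> aborted; kilo yes -> prepared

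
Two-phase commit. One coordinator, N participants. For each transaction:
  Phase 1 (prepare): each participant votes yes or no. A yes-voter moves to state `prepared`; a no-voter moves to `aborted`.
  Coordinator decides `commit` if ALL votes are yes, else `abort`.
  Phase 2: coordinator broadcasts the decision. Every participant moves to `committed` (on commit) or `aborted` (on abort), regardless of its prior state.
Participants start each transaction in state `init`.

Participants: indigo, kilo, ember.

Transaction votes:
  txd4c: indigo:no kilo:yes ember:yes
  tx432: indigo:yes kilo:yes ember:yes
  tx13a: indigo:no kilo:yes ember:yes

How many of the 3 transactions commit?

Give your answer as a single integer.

txd4c: no from indigo -> abort (commits=0)
tx432: all yes -> commit (commits=1)
tx13a: no from indigo -> abort (commits=1)

Answer: 1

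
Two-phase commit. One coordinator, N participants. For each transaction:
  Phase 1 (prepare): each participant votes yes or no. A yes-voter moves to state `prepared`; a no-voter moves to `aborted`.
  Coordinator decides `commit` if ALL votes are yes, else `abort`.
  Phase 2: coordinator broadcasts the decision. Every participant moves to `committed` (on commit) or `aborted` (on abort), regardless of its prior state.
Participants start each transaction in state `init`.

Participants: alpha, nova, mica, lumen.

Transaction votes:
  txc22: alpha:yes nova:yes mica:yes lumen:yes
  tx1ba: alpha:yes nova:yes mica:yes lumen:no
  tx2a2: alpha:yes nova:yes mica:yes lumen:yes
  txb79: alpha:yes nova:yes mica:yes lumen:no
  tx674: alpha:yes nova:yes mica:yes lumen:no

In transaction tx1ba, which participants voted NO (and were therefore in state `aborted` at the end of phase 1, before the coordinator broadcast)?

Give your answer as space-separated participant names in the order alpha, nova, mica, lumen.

Txn tx1ba phase 1: alpha yes -> prepared; nova yes -> prepared; mica yes -> prepared; lumen no -> aborted

Answer: lumen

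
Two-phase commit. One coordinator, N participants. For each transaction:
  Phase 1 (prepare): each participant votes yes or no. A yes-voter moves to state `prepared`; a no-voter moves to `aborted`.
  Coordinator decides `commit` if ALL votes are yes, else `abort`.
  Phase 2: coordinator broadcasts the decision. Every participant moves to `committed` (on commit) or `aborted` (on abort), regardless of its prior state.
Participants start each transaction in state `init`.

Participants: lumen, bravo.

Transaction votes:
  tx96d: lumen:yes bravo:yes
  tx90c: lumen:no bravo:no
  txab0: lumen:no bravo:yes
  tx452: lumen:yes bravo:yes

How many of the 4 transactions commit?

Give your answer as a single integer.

tx96d: all yes -> commit (commits=1)
tx90c: no from lumen, bravo -> abort (commits=1)
txab0: no from lumen -> abort (commits=1)
tx452: all yes -> commit (commits=2)

Answer: 2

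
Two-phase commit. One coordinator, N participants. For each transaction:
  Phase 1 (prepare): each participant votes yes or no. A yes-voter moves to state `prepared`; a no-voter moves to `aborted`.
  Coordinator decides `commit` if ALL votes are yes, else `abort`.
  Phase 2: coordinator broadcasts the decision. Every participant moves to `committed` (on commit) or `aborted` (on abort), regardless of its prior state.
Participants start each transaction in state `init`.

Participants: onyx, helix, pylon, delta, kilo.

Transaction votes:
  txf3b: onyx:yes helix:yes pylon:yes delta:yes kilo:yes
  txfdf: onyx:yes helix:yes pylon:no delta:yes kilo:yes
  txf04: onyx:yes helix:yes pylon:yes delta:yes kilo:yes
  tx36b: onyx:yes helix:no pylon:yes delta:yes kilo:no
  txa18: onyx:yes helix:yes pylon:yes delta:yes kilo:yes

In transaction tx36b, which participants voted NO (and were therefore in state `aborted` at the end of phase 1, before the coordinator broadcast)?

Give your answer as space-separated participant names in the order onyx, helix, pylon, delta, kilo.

Txn tx36b phase 1: onyx yes -> prepared; helix no -> aborted; pylon yes -> prepared; delta yes -> prepared; kilo no -> aborted

Answer: helix kilo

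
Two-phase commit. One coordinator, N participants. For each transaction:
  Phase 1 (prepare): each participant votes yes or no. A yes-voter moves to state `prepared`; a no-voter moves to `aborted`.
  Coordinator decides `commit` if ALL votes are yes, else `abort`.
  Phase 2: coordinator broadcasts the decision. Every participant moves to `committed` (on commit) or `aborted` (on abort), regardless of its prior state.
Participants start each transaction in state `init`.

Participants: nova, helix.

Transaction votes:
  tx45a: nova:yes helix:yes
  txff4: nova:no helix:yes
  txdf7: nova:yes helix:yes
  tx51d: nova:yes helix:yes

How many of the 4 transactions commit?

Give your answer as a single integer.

tx45a: all yes -> commit (commits=1)
txff4: no from nova -> abort (commits=1)
txdf7: all yes -> commit (commits=2)
tx51d: all yes -> commit (commits=3)

Answer: 3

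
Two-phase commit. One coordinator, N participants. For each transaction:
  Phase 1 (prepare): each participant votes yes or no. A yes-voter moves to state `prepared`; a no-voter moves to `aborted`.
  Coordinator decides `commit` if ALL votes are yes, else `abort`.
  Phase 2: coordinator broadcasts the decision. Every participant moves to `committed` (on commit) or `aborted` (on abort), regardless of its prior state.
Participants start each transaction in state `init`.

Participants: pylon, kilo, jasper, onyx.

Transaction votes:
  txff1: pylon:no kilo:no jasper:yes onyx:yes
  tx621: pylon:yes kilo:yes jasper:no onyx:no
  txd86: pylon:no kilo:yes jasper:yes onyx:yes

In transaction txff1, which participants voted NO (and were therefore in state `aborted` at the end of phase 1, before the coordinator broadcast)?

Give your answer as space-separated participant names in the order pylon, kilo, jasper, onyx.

Answer: pylon kilo

Derivation:
Txn txff1 phase 1: pylon no -> aborted; kilo no -> aborted; jasper yes -> prepared; onyx yes -> prepared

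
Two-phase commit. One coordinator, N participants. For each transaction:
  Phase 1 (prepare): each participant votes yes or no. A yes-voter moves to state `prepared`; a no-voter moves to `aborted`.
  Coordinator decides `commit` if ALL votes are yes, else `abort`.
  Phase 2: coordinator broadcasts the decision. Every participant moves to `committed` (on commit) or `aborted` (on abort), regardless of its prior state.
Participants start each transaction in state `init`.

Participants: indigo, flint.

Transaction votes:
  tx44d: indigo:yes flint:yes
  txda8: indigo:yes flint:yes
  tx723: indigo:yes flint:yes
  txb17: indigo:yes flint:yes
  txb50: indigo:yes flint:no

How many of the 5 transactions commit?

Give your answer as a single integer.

tx44d: all yes -> commit (commits=1)
txda8: all yes -> commit (commits=2)
tx723: all yes -> commit (commits=3)
txb17: all yes -> commit (commits=4)
txb50: no from flint -> abort (commits=4)

Answer: 4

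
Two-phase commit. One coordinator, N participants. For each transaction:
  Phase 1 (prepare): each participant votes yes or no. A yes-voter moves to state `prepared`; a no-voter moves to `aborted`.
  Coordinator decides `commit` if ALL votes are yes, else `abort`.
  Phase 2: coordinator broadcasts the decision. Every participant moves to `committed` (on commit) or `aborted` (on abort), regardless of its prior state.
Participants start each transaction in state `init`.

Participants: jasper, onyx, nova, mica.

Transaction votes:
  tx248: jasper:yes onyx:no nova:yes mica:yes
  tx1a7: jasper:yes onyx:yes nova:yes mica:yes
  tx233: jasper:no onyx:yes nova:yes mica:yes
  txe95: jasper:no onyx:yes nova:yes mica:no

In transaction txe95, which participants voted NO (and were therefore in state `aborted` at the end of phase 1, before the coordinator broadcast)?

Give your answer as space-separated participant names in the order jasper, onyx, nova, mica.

Txn txe95 phase 1: jasper no -> aborted; onyx yes -> prepared; nova yes -> prepared; mica no -> aborted

Answer: jasper mica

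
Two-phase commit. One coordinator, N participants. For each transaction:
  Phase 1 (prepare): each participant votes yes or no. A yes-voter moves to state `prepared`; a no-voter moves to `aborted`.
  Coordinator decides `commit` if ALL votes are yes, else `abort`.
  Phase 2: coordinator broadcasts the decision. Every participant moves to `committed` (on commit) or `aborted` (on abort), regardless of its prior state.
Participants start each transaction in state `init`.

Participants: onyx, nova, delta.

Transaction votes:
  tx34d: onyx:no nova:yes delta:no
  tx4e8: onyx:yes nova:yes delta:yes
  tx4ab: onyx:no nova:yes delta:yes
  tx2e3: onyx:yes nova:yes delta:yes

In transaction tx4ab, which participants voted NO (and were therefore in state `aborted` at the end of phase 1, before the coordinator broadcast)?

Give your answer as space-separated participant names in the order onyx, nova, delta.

Answer: onyx

Derivation:
Txn tx4ab phase 1: onyx no -> aborted; nova yes -> prepared; delta yes -> prepared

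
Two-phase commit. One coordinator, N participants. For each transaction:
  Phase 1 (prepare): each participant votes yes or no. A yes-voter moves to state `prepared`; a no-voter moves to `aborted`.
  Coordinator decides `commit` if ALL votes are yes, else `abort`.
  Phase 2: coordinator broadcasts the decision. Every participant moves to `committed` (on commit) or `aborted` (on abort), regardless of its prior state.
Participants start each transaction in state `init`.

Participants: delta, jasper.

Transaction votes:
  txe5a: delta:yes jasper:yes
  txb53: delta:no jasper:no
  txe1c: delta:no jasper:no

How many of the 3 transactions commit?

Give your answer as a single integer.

txe5a: all yes -> commit (commits=1)
txb53: no from delta, jasper -> abort (commits=1)
txe1c: no from delta, jasper -> abort (commits=1)

Answer: 1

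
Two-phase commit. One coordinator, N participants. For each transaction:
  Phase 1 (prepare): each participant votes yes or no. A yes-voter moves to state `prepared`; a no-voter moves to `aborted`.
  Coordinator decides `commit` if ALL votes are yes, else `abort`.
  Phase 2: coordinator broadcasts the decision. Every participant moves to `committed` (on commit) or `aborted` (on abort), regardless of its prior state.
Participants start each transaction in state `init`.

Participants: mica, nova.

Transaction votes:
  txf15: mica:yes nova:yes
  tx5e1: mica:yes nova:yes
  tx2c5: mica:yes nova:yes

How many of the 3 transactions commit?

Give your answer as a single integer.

Answer: 3

Derivation:
txf15: all yes -> commit (commits=1)
tx5e1: all yes -> commit (commits=2)
tx2c5: all yes -> commit (commits=3)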